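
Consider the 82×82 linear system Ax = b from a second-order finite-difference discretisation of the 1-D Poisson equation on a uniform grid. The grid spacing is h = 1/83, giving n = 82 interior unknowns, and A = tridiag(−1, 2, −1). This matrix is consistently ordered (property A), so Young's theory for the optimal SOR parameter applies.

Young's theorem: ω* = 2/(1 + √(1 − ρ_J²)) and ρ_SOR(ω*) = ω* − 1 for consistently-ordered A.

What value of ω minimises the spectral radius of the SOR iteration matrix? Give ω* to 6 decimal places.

B_J for the 82×82 system has eigenvalues cos(kπ/83); ρ_J = cos(π/83) = 0.999284.
√(1−ρ_J²) = |sin(π/83)| = 0.0378415
ω* = 2/(1+0.0378415) = 1.927077
At ω = 1.927077 every |λ(B_ω)| = ω−1, so ρ_SOR = 0.927077.

ω* = 1.927077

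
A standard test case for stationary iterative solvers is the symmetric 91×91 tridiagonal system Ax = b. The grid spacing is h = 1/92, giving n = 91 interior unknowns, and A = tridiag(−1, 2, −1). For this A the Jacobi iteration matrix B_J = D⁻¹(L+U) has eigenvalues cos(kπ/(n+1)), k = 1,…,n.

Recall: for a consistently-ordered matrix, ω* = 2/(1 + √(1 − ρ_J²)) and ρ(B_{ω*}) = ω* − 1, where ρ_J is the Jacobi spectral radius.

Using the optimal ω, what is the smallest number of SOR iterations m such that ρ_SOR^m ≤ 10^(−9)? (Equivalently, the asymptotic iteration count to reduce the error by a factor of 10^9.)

½·tridiag(1,0,1) at n=91: λ_k = cos(kπ/92); max |λ| at k=1 ⇒ ρ_J = cos(π/92) ≈ 0.9994170.
√(1−ρ_J²) = |sin(π/92)| = 0.0341411
[ω*] 2 ÷ (1 + 0.0341411) = 2 ÷ 1.0341411 = 1.9339721.
[ρ_SOR] ω* − 1 = 0.9339721.
Need (0.9339721)^m ≤ 10^(−9): m ≥ 9·ln10/|ln 0.9339721| = 20.7233/0.0683087 = 303.377 ⇒ m = 304.

m = 304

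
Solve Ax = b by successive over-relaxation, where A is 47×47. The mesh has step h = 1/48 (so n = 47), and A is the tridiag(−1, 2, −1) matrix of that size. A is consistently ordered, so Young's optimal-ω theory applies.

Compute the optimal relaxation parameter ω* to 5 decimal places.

n=47: λ(B_J) = 1 − λ(A)/2 = cos(kπ/48); k=1 gives ρ_J = 0.99786.
1 − cos²(π/48) = sin²(π/48) ⇒ √(1−ρ_J²) = sin(π/48) = 0.065403.
ω* = 2/(1 + 0.065403) = 2/1.065403 = 1.87722.
[ρ_SOR] ω* − 1 = 0.87722.

ω* = 1.87722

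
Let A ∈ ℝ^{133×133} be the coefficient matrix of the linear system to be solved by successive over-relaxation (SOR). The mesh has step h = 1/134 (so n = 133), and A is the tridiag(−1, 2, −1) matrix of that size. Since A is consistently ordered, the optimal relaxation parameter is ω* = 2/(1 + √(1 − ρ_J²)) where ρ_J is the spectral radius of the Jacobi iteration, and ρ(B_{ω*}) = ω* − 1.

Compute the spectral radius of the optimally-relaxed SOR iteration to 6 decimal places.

B_J for the 133×133 system has eigenvalues cos(kπ/134); ρ_J = cos(π/134) = 0.999725.
√(1 − cos²(π/134)) = sin(π/134) ≈ 0.0234426.
Young: ω* = 2/(1+√(1−ρ_J²)) = 2/(1+0.0234426) = 2/1.0234426 = 1.954189.
ρ(B_{ω*}) = ω*−1 = 0.954189

ρ_SOR = 0.954189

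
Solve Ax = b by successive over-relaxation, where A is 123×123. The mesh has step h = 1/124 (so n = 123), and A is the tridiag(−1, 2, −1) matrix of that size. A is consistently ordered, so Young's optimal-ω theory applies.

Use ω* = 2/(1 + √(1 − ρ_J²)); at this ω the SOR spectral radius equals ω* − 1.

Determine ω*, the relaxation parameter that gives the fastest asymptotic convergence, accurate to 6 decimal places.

½·tridiag(1,0,1) at n=123: λ_k = cos(kπ/124); max |λ| at k=1 ⇒ ρ_J = cos(π/124) ≈ 0.999679.
root = sin(π/124) = 0.0253327  (since 1−cos² = sin²).
Young: ω* = 2/(1+√(1−ρ_J²)) = 2/(1+0.0253327) = 2/1.0253327 = 1.950586.
ρ(B_{ω*}) = ω*−1 = 0.950586

ω* = 1.950586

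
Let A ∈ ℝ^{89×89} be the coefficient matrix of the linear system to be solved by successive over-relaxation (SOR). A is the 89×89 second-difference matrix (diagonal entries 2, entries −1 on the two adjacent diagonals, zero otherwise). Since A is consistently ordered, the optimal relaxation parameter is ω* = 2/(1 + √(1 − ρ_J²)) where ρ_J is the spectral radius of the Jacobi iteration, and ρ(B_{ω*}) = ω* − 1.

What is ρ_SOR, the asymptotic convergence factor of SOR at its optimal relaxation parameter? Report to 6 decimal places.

B_J for the 89×89 system has eigenvalues cos(kπ/90); ρ_J = cos(π/90) = 0.999391.
√(1−ρ_J²) = |sin(π/90)| = 0.0348995
Young: ω* = 2/(1+√(1−ρ_J²)) = 2/(1+0.0348995) = 2/1.0348995 = 1.932555.
ρ_SOR = ω* − 1 = 1.932555 − 1 = 0.932555.

ρ_SOR = 0.932555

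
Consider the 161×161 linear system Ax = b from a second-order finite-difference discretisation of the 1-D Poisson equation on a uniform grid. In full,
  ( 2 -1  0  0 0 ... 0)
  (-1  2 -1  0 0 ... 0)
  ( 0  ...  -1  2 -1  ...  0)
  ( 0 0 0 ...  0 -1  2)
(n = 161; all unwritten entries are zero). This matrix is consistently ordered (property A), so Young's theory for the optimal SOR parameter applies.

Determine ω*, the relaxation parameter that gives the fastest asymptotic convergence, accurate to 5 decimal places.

ω* = 1.96196

½·tridiag(1,0,1) at n=161: λ_k = cos(kπ/162); max |λ| at k=1 ⇒ ρ_J = cos(π/162) ≈ 0.99981.
1 − cos²(π/162) = sin²(π/162) ⇒ √(1−ρ_J²) = sin(π/162) = 0.019391.
ω* = 2/(1 + 0.019391) = 2/1.019391 = 1.96196.
ρ_SOR = ω* − 1 = 1.96196 − 1 = 0.96196.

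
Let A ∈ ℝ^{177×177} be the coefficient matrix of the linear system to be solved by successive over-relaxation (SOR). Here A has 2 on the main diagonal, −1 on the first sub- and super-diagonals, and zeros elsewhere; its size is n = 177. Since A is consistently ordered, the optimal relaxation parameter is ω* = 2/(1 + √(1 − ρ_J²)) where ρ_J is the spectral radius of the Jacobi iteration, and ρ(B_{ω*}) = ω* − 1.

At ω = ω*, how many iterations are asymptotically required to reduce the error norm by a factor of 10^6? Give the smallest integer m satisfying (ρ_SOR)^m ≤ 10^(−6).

m = 392

ρ_J = max_k |cos(kπ/178)| = cos(π/178) = 0.9998443
√(1 − cos²(π/178)) = sin(π/178) ≈ 0.0176485.
ω* = 2/(1+0.0176485) = 1.9653151
[ρ_SOR] ω* − 1 = 0.9653151.
6·ln10 = 13.8155; −ln(0.9653151) = 0.0353007; m = ⌈13.8155/0.0353007⌉ = ⌈391.366⌉ = 392.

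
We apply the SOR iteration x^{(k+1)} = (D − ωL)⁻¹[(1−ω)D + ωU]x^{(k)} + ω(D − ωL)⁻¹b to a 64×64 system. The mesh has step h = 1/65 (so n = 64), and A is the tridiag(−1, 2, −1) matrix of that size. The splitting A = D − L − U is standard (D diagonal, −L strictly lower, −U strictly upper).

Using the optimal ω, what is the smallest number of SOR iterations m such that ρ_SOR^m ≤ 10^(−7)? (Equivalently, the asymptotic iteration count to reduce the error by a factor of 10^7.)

½·tridiag(1,0,1) at n=64: λ_k = cos(kπ/65); max |λ| at k=1 ⇒ ρ_J = cos(π/65) ≈ 0.9988322.
1 − cos²(π/65) = sin²(π/65) ⇒ √(1−ρ_J²) = sin(π/65) = 0.0483134.
ω* = 2 / (1 + 0.0483134) = 2 / 1.0483134 ≈ 1.9078264.
and ρ(B_{ω*}) = 1.9078264 − 1 = 0.9078264.
(0.9078264)^m ≤ 10^{−7}  ⇒  m·ln(0.9078264) ≤ −7·ln10  ⇒  m ≥ 166.678  ⇒  m = 167

m = 167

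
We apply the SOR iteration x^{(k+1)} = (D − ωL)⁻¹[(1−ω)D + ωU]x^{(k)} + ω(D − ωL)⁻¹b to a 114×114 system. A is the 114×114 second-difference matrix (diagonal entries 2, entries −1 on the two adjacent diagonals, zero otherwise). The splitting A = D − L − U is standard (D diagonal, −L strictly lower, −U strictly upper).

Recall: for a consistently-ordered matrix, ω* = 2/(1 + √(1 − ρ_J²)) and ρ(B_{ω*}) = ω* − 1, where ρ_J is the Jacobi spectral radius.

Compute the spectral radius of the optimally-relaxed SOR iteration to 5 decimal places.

ρ_SOR = 0.94682

ρ_J = max_k |cos(kπ/115)| = cos(π/115) = 0.99963
√(1−ρ_J²) = |sin(π/115)| = 0.027315
Then 2/(1+√(1−ρ_J²)) = 2/(1+0.027315); ω* = 2/1.027315 = 1.94682.
At ω = 1.94682 every |λ(B_ω)| = ω−1, so ρ_SOR = 0.94682.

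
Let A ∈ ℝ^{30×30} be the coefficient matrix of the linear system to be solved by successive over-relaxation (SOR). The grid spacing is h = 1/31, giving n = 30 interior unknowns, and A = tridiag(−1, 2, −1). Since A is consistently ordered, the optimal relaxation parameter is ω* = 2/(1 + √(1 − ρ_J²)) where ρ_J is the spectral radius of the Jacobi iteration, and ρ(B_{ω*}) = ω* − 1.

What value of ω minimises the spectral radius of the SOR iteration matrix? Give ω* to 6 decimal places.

ω* = 1.816253

With n=30, ρ(Jacobi) = cos(π/31) = 0.994869.
√(1 − cos²(π/31)) = sin(π/31) ≈ 0.1011683.
Then 2/(1+√(1−ρ_J²)) = 2/(1+0.1011683); ω* = 2/1.1011683 = 1.816253.
At ω = 1.816253 every |λ(B_ω)| = ω−1, so ρ_SOR = 0.816253.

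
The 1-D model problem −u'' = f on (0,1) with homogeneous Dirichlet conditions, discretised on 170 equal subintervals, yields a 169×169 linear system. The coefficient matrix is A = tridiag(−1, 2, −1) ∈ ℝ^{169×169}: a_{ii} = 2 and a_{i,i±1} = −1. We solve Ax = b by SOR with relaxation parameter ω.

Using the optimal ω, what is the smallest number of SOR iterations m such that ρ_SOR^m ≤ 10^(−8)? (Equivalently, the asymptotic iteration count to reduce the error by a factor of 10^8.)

m = 499

½·tridiag(1,0,1) at n=169: λ_k = cos(kπ/170); max |λ| at k=1 ⇒ ρ_J = cos(π/170) ≈ 0.9998293.
√(1 − cos²(π/170)) = sin(π/170) ≈ 0.0184789.
ω* = 2 / (1 + 0.0184789) = 2 / 1.0184789 ≈ 1.9637127.
At ω = 1.9637127 every |λ(B_ω)| = ω−1, so ρ_SOR = 0.9637127.
ρ_SOR^m ≤ 10^(−8) ⇔ m ≥ 8·ln10/(−ln 0.9637127) = 18.4207/0.0369621 = 498.367; m = ⌈498.367⌉ = 499.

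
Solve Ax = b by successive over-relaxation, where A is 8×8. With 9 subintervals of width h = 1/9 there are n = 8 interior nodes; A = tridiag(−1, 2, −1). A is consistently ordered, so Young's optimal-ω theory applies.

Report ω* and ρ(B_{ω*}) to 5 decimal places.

ω* = 1.49029, ρ_SOR = 0.49029

[ρ_J] n=8: ρ(B_J) = cos(π/(n+1)) = cos(π/9) = 0.93969.
root = sin(π/9) = 0.342020  (since 1−cos² = sin²).
Then 2/(1+√(1−ρ_J²)) = 2/(1+0.342020); ω* = 2/1.342020 = 1.49029.
[ρ_SOR] ω* − 1 = 0.49029.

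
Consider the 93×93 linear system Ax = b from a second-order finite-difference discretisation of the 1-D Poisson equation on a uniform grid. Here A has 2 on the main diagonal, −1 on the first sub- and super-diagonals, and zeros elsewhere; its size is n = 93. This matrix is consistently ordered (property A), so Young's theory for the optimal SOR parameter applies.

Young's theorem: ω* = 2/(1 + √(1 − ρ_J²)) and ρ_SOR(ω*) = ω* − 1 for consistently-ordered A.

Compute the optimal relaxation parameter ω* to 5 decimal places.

½·tridiag(1,0,1) at n=93: λ_k = cos(kπ/94); max |λ| at k=1 ⇒ ρ_J = cos(π/94) ≈ 0.99944.
√(1−ρ_J²) simplifies to sin(π/94) = 0.033415.
Then 2/(1+√(1−ρ_J²)) = 2/(1+0.033415); ω* = 2/1.033415 = 1.93533.
ρ(B_{ω*}) = ω*−1 = 0.93533

ω* = 1.93533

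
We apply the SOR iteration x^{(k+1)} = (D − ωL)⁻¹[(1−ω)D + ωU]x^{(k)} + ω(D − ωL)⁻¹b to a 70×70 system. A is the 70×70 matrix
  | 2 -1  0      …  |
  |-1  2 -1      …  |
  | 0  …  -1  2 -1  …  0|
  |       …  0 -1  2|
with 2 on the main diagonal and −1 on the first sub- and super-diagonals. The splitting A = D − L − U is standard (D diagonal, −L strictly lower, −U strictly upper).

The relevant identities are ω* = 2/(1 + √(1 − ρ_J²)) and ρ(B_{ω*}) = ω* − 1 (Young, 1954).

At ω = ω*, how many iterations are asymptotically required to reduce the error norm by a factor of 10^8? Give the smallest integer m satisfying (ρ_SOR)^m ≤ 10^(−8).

m = 209

With n=70, ρ(Jacobi) = cos(π/71) = 0.9990212.
1 − cos²(π/71) = sin²(π/71) ⇒ √(1−ρ_J²) = sin(π/71) = 0.0442333.
ω* = 2/(1+0.0442333) = 1.9152808
and ρ(B_{ω*}) = 1.9152808 − 1 = 0.9152808.
m ≥ 8·ln10 / (−ln 0.9152808) = 208.086; smallest integer m = 209.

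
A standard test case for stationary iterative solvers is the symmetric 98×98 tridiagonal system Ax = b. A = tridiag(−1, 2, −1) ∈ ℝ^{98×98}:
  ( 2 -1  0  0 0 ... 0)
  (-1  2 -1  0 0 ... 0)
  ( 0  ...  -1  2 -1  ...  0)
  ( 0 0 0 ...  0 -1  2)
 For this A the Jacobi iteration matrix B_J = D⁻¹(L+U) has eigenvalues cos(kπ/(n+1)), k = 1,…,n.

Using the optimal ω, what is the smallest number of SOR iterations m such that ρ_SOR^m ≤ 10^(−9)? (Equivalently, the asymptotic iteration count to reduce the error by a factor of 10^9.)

n=98: λ(B_J) = 1 − λ(A)/2 = cos(kπ/99); k=1 gives ρ_J = 0.9994965.
√(1−ρ_J²) = |sin(π/99)| = 0.0317279
ω* = 2/(1+0.0317279) = 1.9384956
and ρ(B_{ω*}) = 1.9384956 − 1 = 0.9384956.
ρ_SOR^m ≤ 10^(−9) ⇔ m ≥ 9·ln10/(−ln 0.9384956) = 20.7233/0.0634771 = 326.469; m = ⌈326.469⌉ = 327.

m = 327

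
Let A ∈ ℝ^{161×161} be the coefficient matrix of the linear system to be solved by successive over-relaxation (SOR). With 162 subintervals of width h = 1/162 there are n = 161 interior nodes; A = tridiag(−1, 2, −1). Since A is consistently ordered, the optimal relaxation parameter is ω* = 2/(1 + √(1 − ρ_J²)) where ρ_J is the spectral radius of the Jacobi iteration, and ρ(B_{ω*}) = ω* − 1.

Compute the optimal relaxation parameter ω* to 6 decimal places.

ω* = 1.961955

[ρ_J] n=161: ρ(B_J) = cos(π/(n+1)) = cos(π/162) = 0.999812.
1 − cos²(π/162) = sin²(π/162) ⇒ √(1−ρ_J²) = sin(π/162) = 0.0193913.
Young: ω* = 2/(1+√(1−ρ_J²)) = 2/(1+0.0193913) = 2/1.0193913 = 1.961955.
Hence ρ(B_{ω*}) = 1.961955 − 1 = 0.961955.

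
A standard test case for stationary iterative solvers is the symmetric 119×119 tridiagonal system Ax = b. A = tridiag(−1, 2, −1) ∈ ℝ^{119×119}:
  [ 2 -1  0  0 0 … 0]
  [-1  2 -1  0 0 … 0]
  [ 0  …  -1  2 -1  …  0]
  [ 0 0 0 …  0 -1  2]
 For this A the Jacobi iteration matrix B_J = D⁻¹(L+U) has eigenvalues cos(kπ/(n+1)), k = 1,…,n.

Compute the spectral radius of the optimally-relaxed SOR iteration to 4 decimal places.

ρ_SOR = 0.9490

[ρ_J] n=119: ρ(B_J) = cos(π/(n+1)) = cos(π/120) = 0.9997.
√(1−ρ_J²) = |sin(π/120)| = 0.02618
ω* = 2/(1 + 0.02618) = 2/1.02618 = 1.9490.
[ρ_SOR] ω* − 1 = 0.9490.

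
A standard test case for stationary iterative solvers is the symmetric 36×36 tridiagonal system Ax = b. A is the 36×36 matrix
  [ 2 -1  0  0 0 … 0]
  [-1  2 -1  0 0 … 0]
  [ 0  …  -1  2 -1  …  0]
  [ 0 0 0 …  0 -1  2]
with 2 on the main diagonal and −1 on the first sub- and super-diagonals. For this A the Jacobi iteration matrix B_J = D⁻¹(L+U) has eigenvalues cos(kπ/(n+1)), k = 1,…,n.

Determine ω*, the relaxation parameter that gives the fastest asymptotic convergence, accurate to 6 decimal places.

ω* = 1.843648

ρ_J = max_k |cos(kπ/37)| = cos(π/37) = 0.996397
√(1 − cos²(π/37)) = sin(π/37) ≈ 0.0848059.
[ω*] 2 ÷ (1 + 0.0848059) = 2 ÷ 1.0848059 = 1.843648.
ρ_SOR = ω* − 1 ≈ 0.843648.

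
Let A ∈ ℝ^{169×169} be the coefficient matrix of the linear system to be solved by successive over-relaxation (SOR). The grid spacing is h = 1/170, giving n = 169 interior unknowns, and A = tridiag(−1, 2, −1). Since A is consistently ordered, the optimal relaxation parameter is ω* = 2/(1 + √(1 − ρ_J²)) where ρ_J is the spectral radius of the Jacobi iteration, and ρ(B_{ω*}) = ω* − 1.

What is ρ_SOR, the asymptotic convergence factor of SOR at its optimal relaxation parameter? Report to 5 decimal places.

ρ_SOR = 0.96371

B_J for the 169×169 system has eigenvalues cos(kπ/170); ρ_J = cos(π/170) = 0.99983.
√(1−ρ_J²) simplifies to sin(π/170) = 0.018479.
Young: ω* = 2/(1+√(1−ρ_J²)) = 2/(1+0.018479) = 2/1.018479 = 1.96371.
ρ_SOR = ω* − 1 = 1.96371 − 1 = 0.96371.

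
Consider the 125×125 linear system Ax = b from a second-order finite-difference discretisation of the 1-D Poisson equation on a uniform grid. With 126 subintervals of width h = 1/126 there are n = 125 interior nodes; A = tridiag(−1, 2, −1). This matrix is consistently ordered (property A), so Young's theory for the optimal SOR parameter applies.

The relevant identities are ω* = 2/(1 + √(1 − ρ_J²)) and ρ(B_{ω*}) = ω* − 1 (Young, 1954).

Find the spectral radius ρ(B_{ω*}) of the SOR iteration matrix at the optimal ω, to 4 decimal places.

ρ_SOR = 0.9514

n=125: λ(B_J) = 1 − λ(A)/2 = cos(kπ/126); k=1 gives ρ_J = 0.9997.
√(1−ρ_J²) simplifies to sin(π/126) = 0.02493.
So ω* = 2/1.02493 = 1.9514 (Young).
ρ_SOR = ω* − 1 = 1.9514 − 1 = 0.9514.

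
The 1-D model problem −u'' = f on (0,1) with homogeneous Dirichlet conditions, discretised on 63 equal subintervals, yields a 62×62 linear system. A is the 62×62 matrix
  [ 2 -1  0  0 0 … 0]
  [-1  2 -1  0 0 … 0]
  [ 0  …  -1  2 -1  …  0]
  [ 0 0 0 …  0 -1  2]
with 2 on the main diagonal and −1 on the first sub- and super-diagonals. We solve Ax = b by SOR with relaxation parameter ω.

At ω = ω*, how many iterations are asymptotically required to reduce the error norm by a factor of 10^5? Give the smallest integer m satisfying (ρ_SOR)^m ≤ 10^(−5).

m = 116

B_J for the 62×62 system has eigenvalues cos(kπ/63); ρ_J = cos(π/63) = 0.9987569.
√(1−ρ_J²) = |sin(π/63)| = 0.0498459
[ω*] 2 ÷ (1 + 0.0498459) = 2 ÷ 1.0498459 = 1.9050415.
and ρ(B_{ω*}) = 1.9050415 − 1 = 0.9050415.
For 5 digits: m = 5·ln10 / (−ln 0.9050415) = 11.5129/0.0997745 = 115.389; round up → m = 116.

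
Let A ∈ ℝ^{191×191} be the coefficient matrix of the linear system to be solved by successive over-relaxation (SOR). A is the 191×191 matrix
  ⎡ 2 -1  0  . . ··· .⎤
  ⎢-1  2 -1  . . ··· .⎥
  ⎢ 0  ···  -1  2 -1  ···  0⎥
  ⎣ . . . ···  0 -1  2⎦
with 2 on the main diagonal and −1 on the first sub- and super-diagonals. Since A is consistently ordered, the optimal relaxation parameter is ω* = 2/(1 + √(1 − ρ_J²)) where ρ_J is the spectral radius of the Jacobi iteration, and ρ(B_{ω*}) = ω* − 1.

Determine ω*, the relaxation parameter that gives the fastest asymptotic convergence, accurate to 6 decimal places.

ω* = 1.967803

[ρ_J] n=191: ρ(B_J) = cos(π/(n+1)) = cos(π/192) = 0.999866.
√(1 − cos²(π/192)) = sin(π/192) ≈ 0.0163617.
[ω*] 2 ÷ (1 + 0.0163617) = 2 ÷ 1.0163617 = 1.967803.
[ρ_SOR] ω* − 1 = 0.967803.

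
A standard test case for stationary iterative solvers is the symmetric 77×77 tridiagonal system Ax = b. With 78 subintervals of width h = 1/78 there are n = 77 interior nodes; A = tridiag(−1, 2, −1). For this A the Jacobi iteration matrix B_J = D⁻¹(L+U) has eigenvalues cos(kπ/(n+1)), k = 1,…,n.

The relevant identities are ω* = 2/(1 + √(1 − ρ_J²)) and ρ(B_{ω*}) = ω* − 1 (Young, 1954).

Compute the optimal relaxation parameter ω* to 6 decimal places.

ω* = 1.922585

With n=77, ρ(Jacobi) = cos(π/78) = 0.999189.
√(1−ρ_J²) simplifies to sin(π/78) = 0.0402659.
ω* = 2 / (1 + 0.0402659) = 2 / 1.0402659 ≈ 1.922585.
and ρ(B_{ω*}) = 1.922585 − 1 = 0.922585.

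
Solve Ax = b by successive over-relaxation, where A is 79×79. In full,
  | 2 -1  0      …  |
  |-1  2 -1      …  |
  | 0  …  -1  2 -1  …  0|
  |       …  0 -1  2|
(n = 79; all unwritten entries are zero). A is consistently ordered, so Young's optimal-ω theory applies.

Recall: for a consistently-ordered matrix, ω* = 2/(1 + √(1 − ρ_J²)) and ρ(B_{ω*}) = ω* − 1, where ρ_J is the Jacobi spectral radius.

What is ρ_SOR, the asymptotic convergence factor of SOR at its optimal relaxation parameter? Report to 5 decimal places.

With n=79, ρ(Jacobi) = cos(π/80) = 0.99923.
√(1 − cos²(π/80)) = sin(π/80) ≈ 0.039260.
Then 2/(1+√(1−ρ_J²)) = 2/(1+0.039260); ω* = 2/1.039260 = 1.92445.
Hence ρ(B_{ω*}) = 1.92445 − 1 = 0.92445.

ρ_SOR = 0.92445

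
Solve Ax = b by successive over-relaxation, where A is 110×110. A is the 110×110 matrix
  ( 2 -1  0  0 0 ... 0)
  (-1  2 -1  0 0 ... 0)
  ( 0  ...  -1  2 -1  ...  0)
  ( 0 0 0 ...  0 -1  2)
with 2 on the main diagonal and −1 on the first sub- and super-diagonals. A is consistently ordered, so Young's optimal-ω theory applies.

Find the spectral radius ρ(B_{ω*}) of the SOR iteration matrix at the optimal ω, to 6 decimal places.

ρ_SOR = 0.944960

[ρ_J] n=110: ρ(B_J) = cos(π/(n+1)) = cos(π/111) = 0.999600.
root = sin(π/111) = 0.0282989  (since 1−cos² = sin²).
[ω*] 2 ÷ (1 + 0.0282989) = 2 ÷ 1.0282989 = 1.944960.
Hence ρ(B_{ω*}) = 1.944960 − 1 = 0.944960.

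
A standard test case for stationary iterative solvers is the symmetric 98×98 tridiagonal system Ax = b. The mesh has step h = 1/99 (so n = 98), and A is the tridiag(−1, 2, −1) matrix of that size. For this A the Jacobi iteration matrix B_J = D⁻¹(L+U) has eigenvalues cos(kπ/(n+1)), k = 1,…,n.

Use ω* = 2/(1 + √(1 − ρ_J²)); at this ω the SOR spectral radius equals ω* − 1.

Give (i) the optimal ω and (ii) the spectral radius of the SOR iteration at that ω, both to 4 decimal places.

ω* = 1.9385, ρ_SOR = 0.9385

With n=98, ρ(Jacobi) = cos(π/99) = 0.9995.
1 − cos²(π/99) = sin²(π/99) ⇒ √(1−ρ_J²) = sin(π/99) = 0.03173.
Young: ω* = 2/(1+√(1−ρ_J²)) = 2/(1+0.03173) = 2/1.03173 = 1.9385.
At ω = 1.9385 every |λ(B_ω)| = ω−1, so ρ_SOR = 0.9385.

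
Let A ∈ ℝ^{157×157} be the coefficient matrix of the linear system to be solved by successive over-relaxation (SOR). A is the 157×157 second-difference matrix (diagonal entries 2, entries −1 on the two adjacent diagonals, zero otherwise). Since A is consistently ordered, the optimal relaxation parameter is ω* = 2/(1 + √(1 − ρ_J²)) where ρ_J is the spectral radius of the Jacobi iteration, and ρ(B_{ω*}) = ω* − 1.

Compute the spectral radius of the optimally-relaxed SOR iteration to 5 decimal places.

ρ_SOR = 0.96101

[ρ_J] n=157: ρ(B_J) = cos(π/(n+1)) = cos(π/158) = 0.99980.
1 − cos²(π/158) = sin²(π/158) ⇒ √(1−ρ_J²) = sin(π/158) = 0.019882.
ω* = 2 / (1 + 0.019882) = 2 / 1.019882 ≈ 1.96101.
ρ_SOR = ω* − 1 = 1.96101 − 1 = 0.96101.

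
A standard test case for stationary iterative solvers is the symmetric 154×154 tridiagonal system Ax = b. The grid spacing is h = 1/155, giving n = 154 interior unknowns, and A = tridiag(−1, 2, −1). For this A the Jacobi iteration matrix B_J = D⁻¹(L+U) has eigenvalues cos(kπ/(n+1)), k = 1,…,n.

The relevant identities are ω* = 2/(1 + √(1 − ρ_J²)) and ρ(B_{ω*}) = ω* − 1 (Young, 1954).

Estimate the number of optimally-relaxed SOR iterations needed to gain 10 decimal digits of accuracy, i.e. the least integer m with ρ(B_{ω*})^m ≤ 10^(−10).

m = 568

[ρ_J] n=154: ρ(B_J) = cos(π/(n+1)) = cos(π/155) = 0.9997946.
√(1−ρ_J²) simplifies to sin(π/155) = 0.0202670.
Young: ω* = 2/(1+√(1−ρ_J²)) = 2/(1+0.0202670) = 2/1.0202670 = 1.9602712.
ρ_SOR = ω* − 1 ≈ 0.9602712.
m ≥ 10·ln10 / (−ln 0.9602712) = 567.987; smallest integer m = 568.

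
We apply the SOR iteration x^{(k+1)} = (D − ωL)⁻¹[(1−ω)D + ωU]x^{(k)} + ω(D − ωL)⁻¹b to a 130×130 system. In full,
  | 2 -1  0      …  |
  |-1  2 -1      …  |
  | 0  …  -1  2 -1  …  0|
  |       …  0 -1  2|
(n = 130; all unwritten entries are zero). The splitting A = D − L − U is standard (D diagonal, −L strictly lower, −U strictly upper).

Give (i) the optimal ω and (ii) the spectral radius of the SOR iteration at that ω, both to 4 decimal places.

ρ_J = max_k |cos(kπ/131)| = cos(π/131) = 0.9997
1 − cos²(π/131) = sin²(π/131) ⇒ √(1−ρ_J²) = sin(π/131) = 0.02398.
Then 2/(1+√(1−ρ_J²)) = 2/(1+0.02398); ω* = 2/1.02398 = 1.9532.
ρ_SOR = ω* − 1 = 1.9532 − 1 = 0.9532.

ω* = 1.9532, ρ_SOR = 0.9532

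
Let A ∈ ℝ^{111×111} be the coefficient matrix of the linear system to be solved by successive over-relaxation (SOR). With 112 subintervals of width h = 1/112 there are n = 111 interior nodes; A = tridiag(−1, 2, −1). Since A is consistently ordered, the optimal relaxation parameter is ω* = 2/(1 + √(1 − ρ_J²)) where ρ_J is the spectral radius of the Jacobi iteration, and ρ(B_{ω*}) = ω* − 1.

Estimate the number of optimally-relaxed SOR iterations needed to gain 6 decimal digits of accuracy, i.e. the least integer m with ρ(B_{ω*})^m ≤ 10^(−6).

[ρ_J] n=111: ρ(B_J) = cos(π/(n+1)) = cos(π/112) = 0.9996066.
√(1−ρ_J²) simplifies to sin(π/112) = 0.0280463.
ω* = 2/(1 + 0.0280463) = 2/1.0280463 = 1.9454377.
Hence ρ(B_{ω*}) = 1.9454377 − 1 = 0.9454377.
m ≥ 6·ln10 / (−ln 0.9454377) = 246.234; smallest integer m = 247.

m = 247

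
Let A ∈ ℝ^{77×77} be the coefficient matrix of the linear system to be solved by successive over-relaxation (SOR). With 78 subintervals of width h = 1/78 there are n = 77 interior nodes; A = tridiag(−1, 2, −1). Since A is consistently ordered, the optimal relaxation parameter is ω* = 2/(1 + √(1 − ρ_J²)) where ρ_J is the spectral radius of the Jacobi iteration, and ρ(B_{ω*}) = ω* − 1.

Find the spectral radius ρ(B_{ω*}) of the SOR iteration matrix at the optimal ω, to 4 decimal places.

spectrum of D⁻¹(L+U) = {cos(kπ/78) : 1≤k≤77}; ρ_J = cos(π/78) = 0.9992.
√(1−ρ_J²) simplifies to sin(π/78) = 0.04027.
ω* = 2 / (1 + 0.04027) = 2 / 1.04027 ≈ 1.9226.
and ρ(B_{ω*}) = 1.9226 − 1 = 0.9226.

ρ_SOR = 0.9226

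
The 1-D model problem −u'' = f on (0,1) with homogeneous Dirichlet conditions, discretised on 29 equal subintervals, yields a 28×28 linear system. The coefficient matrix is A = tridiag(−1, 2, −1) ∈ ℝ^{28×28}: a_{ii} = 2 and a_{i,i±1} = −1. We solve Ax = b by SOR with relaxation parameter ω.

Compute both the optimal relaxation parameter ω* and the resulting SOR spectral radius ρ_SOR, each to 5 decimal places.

ω* = 1.80486, ρ_SOR = 0.80486

½·tridiag(1,0,1) at n=28: λ_k = cos(kπ/29); max |λ| at k=1 ⇒ ρ_J = cos(π/29) ≈ 0.99414.
√(1−ρ_J²) simplifies to sin(π/29) = 0.108119.
Young: ω* = 2/(1+√(1−ρ_J²)) = 2/(1+0.108119) = 2/1.108119 = 1.80486.
[ρ_SOR] ω* − 1 = 0.80486.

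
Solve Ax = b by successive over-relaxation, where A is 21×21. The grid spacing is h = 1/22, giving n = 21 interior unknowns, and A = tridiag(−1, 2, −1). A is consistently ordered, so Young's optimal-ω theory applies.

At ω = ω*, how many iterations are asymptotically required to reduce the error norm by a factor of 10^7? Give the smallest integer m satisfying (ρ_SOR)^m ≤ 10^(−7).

m = 57

n=21: λ(B_J) = 1 − λ(A)/2 = cos(kπ/22); k=1 gives ρ_J = 0.9898214.
√(1−ρ_J²) = |sin(π/22)| = 0.1423148
ω* = 2/(1 + 0.1423148) = 2/1.1423148 = 1.7508309.
ρ(B_{ω*}) = ω*−1 = 0.7508309
Need (0.7508309)^m ≤ 10^(−7): m ≥ 7·ln10/|ln 0.7508309| = 16.1181/0.286575 = 56.244 ⇒ m = 57.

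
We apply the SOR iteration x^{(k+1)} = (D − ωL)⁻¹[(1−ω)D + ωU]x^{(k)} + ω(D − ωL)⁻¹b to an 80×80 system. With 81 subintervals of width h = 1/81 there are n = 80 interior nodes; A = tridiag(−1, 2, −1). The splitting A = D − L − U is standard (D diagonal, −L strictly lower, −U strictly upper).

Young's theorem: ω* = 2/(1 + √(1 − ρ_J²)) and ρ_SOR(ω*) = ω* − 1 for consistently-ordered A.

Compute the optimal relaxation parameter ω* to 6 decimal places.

[ρ_J] n=80: ρ(B_J) = cos(π/(n+1)) = cos(π/81) = 0.999248.
1 − cos²(π/81) = sin²(π/81) ⇒ √(1−ρ_J²) = sin(π/81) = 0.0387754.
[ω*] 2 ÷ (1 + 0.0387754) = 2 ÷ 1.0387754 = 1.925344.
and ρ(B_{ω*}) = 1.925344 − 1 = 0.925344.

ω* = 1.925344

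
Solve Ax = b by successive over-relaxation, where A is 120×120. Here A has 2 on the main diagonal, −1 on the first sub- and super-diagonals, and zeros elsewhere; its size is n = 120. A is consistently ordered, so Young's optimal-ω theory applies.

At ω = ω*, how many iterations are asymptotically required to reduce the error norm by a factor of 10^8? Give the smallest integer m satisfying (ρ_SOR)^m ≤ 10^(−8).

n=120: λ(B_J) = 1 − λ(A)/2 = cos(kπ/121); k=1 gives ρ_J = 0.9996630.
√(1 − cos²(π/121)) = sin(π/121) ≈ 0.0259607.
[ω*] 2 ÷ (1 + 0.0259607) = 2 ÷ 1.0259607 = 1.9493924.
At ω = 1.9493924 every |λ(B_ω)| = ω−1, so ρ_SOR = 0.9493924.
For 8 digits: m = 8·ln10 / (−ln 0.9493924) = 18.4207/0.0519331 = 354.701; round up → m = 355.

m = 355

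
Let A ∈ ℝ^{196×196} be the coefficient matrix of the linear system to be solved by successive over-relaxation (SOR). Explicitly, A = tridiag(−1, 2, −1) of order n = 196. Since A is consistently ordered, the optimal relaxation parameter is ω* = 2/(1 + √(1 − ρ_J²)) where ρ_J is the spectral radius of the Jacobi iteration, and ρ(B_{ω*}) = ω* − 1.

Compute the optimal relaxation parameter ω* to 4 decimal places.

B_J for the 196×196 system has eigenvalues cos(kπ/197); ρ_J = cos(π/197) = 0.9999.
√(1 − cos²(π/197)) = sin(π/197) ≈ 0.01595.
So ω* = 2/1.01595 = 1.9686 (Young).
ρ(B_{ω*}) = ω*−1 = 0.9686

ω* = 1.9686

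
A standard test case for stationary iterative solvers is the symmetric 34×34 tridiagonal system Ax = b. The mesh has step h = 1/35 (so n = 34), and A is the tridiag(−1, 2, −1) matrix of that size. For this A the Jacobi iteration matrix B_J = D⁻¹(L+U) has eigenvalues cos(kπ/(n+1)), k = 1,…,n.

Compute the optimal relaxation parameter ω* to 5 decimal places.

[ρ_J] n=34: ρ(B_J) = cos(π/(n+1)) = cos(π/35) = 0.99597.
√(1 − cos²(π/35)) = sin(π/35) ≈ 0.089639.
Then 2/(1+√(1−ρ_J²)) = 2/(1+0.089639); ω* = 2/1.089639 = 1.83547.
ρ_SOR = ω* − 1 ≈ 0.83547.

ω* = 1.83547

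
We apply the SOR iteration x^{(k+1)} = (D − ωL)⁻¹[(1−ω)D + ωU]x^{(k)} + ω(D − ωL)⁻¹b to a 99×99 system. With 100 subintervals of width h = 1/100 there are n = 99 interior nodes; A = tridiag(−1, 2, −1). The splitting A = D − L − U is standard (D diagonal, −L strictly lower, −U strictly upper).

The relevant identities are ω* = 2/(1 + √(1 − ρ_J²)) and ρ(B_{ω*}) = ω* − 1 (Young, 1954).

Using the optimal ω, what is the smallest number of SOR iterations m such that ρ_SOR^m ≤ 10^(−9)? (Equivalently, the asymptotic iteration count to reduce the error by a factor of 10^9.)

ρ_J = max_k |cos(kπ/100)| = cos(π/100) = 0.9995066
√(1 − cos²(π/100)) = sin(π/100) ≈ 0.0314108.
ω* = 2/(1+0.0314108) = 1.9390916
Hence ρ(B_{ω*}) = 1.9390916 − 1 = 0.9390916.
m ≥ 9·ln10 / (−ln 0.9390916) = 329.767; smallest integer m = 330.

m = 330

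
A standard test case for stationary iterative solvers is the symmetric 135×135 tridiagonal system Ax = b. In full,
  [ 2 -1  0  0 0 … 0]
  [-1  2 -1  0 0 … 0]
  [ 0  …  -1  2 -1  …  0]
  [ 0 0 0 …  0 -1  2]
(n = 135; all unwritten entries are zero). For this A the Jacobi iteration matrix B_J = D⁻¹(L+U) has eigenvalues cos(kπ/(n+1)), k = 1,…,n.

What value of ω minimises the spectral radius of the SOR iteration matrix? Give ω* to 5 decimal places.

ω* = 1.95485

B_J for the 135×135 system has eigenvalues cos(kπ/136); ρ_J = cos(π/136) = 0.99973.
1 − cos²(π/136) = sin²(π/136) ⇒ √(1−ρ_J²) = sin(π/136) = 0.023098.
Young: ω* = 2/(1+√(1−ρ_J²)) = 2/(1+0.023098) = 2/1.023098 = 1.95485.
Hence ρ(B_{ω*}) = 1.95485 − 1 = 0.95485.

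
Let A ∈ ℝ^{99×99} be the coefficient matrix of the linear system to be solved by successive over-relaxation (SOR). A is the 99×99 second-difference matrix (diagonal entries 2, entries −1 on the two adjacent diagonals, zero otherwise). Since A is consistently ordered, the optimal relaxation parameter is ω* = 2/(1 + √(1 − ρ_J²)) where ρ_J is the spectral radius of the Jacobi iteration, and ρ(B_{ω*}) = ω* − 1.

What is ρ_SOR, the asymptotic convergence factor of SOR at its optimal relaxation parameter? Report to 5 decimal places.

ρ_SOR = 0.93909

B_J for the 99×99 system has eigenvalues cos(kπ/100); ρ_J = cos(π/100) = 0.99951.
√(1−ρ_J²) = |sin(π/100)| = 0.031411
[ω*] 2 ÷ (1 + 0.031411) = 2 ÷ 1.031411 = 1.93909.
[ρ_SOR] ω* − 1 = 0.93909.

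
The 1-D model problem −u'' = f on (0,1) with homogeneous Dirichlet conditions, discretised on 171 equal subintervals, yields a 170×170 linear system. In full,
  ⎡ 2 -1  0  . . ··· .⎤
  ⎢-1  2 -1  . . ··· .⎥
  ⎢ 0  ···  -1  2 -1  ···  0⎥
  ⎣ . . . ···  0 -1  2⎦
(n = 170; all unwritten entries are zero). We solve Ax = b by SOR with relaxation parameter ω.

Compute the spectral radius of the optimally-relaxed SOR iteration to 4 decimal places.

ρ_J = max_k |cos(kπ/171)| = cos(π/171) = 0.9998
√(1−ρ_J²) simplifies to sin(π/171) = 0.01837.
ω* = 2/(1+0.01837) = 1.9639
ρ_SOR = ω* − 1 ≈ 0.9639.

ρ_SOR = 0.9639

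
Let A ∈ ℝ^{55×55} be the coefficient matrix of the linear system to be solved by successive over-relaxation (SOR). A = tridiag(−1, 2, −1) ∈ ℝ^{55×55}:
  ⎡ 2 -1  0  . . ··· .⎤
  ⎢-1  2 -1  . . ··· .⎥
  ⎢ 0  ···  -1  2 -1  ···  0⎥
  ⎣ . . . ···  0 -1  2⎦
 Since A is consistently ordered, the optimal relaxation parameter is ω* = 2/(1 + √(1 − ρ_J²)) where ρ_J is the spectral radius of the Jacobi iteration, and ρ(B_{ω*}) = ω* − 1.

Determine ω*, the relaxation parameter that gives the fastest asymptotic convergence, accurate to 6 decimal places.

ω* = 1.893813

With n=55, ρ(Jacobi) = cos(π/56) = 0.998427.
√(1 − cos²(π/56)) = sin(π/56) ≈ 0.0560704.
ω* = 2/(1+0.0560704) = 1.893813
and ρ(B_{ω*}) = 1.893813 − 1 = 0.893813.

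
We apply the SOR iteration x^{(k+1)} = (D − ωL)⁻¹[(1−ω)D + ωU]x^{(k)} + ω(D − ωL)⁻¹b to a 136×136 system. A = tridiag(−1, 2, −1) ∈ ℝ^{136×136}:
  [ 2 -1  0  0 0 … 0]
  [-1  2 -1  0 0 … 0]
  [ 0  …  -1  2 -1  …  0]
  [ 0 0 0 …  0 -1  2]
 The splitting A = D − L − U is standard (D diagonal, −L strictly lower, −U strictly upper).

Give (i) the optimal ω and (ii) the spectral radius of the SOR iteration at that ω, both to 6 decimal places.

ω* = 1.955169, ρ_SOR = 0.955169

spectrum of D⁻¹(L+U) = {cos(kπ/137) : 1≤k≤136}; ρ_J = cos(π/137) = 0.999737.
√(1 − cos²(π/137)) = sin(π/137) ≈ 0.0229293.
ω* = 2/(1 + 0.0229293) = 2/1.0229293 = 1.955169.
ρ(B_{ω*}) = ω*−1 = 0.955169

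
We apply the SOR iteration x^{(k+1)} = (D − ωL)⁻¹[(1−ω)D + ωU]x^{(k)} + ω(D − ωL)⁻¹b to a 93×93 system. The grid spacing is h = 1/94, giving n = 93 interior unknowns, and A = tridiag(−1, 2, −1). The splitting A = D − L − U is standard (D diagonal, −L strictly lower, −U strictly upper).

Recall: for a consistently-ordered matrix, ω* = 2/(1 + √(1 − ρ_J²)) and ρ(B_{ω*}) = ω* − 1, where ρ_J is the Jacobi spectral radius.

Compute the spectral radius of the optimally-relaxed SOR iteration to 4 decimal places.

ρ_SOR = 0.9353

½·tridiag(1,0,1) at n=93: λ_k = cos(kπ/94); max |λ| at k=1 ⇒ ρ_J = cos(π/94) ≈ 0.9994.
√(1 − cos²(π/94)) = sin(π/94) ≈ 0.03341.
ω* = 2 / (1 + 0.03341) = 2 / 1.03341 ≈ 1.9353.
At ω = 1.9353 every |λ(B_ω)| = ω−1, so ρ_SOR = 0.9353.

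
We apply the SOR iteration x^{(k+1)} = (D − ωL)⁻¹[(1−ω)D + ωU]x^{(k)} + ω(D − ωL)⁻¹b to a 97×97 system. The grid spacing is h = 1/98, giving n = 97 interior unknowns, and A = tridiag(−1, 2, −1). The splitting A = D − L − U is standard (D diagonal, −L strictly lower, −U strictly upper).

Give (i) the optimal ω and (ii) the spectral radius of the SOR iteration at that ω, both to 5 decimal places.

n=97: λ(B_J) = 1 − λ(A)/2 = cos(kπ/98); k=1 gives ρ_J = 0.99949.
√(1−ρ_J²) simplifies to sin(π/98) = 0.032052.
ω* = 2/(1+0.032052) = 1.93789
ρ(B_{ω*}) = ω*−1 = 0.93789

ω* = 1.93789, ρ_SOR = 0.93789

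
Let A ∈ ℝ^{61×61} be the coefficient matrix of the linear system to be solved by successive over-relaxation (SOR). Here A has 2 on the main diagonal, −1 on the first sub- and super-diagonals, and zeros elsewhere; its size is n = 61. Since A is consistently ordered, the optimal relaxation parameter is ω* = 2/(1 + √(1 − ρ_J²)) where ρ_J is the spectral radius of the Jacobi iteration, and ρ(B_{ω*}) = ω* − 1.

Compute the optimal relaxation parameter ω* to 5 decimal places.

spectrum of D⁻¹(L+U) = {cos(kπ/62) : 1≤k≤61}; ρ_J = cos(π/62) = 0.99872.
√(1−ρ_J²) simplifies to sin(π/62) = 0.050649.
ω* = 2 / (1 + 0.050649) = 2 / 1.050649 ≈ 1.90359.
and ρ(B_{ω*}) = 1.90359 − 1 = 0.90359.

ω* = 1.90359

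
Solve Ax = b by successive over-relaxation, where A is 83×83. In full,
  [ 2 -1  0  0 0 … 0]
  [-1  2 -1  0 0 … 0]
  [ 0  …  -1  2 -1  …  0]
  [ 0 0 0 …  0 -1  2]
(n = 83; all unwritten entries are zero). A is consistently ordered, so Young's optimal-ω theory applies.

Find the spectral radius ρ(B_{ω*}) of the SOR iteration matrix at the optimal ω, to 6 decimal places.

n=83: λ(B_J) = 1 − λ(A)/2 = cos(kπ/84); k=1 gives ρ_J = 0.999301.
√(1−ρ_J²) simplifies to sin(π/84) = 0.0373912.
ω* = 2/(1 + 0.0373912) = 2/1.0373912 = 1.927913.
ρ(B_{ω*}) = ω*−1 = 0.927913

ρ_SOR = 0.927913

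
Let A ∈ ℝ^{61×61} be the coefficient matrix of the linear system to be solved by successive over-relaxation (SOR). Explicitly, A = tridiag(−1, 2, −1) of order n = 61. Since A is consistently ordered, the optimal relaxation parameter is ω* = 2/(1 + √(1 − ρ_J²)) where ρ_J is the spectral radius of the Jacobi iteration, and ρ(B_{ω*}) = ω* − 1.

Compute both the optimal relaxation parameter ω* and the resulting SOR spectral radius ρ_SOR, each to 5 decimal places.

ω* = 1.90359, ρ_SOR = 0.90359

spectrum of D⁻¹(L+U) = {cos(kπ/62) : 1≤k≤61}; ρ_J = cos(π/62) = 0.99872.
√(1 − cos²(π/62)) = sin(π/62) ≈ 0.050649.
ω* = 2/(1 + 0.050649) = 2/1.050649 = 1.90359.
ρ(B_{ω*}) = ω*−1 = 0.90359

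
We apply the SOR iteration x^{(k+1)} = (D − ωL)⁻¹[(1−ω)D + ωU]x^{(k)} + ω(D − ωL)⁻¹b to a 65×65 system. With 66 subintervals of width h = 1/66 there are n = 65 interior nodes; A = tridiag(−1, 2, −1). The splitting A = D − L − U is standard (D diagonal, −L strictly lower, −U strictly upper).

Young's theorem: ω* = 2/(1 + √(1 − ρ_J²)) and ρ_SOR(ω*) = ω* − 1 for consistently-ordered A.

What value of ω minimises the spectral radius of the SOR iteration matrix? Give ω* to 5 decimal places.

ω* = 1.90916

[ρ_J] n=65: ρ(B_J) = cos(π/(n+1)) = cos(π/66) = 0.99887.
√(1 − cos²(π/66)) = sin(π/66) ≈ 0.047582.
ω* = 2 / (1 + 0.047582) = 2 / 1.047582 ≈ 1.90916.
[ρ_SOR] ω* − 1 = 0.90916.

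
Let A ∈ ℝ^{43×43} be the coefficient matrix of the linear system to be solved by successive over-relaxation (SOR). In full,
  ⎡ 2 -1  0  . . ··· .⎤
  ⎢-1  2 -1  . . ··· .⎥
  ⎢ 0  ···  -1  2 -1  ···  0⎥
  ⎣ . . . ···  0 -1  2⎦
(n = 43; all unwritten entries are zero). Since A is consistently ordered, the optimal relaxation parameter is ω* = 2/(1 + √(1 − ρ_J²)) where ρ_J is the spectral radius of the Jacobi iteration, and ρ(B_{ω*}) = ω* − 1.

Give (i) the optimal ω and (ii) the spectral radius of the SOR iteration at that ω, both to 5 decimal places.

[ρ_J] n=43: ρ(B_J) = cos(π/(n+1)) = cos(π/44) = 0.99745.
√(1−ρ_J²) = |sin(π/44)| = 0.071339
Then 2/(1+√(1−ρ_J²)) = 2/(1+0.071339); ω* = 2/1.071339 = 1.86682.
Hence ρ(B_{ω*}) = 1.86682 − 1 = 0.86682.

ω* = 1.86682, ρ_SOR = 0.86682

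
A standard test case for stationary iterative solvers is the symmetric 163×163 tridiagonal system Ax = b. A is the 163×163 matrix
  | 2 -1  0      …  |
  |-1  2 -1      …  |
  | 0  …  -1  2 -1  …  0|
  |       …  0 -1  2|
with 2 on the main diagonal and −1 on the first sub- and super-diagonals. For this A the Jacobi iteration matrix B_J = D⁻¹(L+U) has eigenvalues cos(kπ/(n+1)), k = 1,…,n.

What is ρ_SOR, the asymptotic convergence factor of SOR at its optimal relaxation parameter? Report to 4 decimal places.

½·tridiag(1,0,1) at n=163: λ_k = cos(kπ/164); max |λ| at k=1 ⇒ ρ_J = cos(π/164) ≈ 0.9998.
√(1−ρ_J²) simplifies to sin(π/164) = 0.01915.
[ω*] 2 ÷ (1 + 0.01915) = 2 ÷ 1.01915 = 1.9624.
Hence ρ(B_{ω*}) = 1.9624 − 1 = 0.9624.

ρ_SOR = 0.9624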